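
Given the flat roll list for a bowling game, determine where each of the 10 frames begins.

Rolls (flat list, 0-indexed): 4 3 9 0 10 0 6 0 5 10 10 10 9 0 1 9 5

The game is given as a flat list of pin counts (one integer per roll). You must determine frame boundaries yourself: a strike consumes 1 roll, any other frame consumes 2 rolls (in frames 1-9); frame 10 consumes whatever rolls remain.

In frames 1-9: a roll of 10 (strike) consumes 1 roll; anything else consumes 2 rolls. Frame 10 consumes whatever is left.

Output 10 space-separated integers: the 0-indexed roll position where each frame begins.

Answer: 0 2 4 5 7 9 10 11 12 14

Derivation:
Frame 1 starts at roll index 0: rolls=4,3 (sum=7), consumes 2 rolls
Frame 2 starts at roll index 2: rolls=9,0 (sum=9), consumes 2 rolls
Frame 3 starts at roll index 4: roll=10 (strike), consumes 1 roll
Frame 4 starts at roll index 5: rolls=0,6 (sum=6), consumes 2 rolls
Frame 5 starts at roll index 7: rolls=0,5 (sum=5), consumes 2 rolls
Frame 6 starts at roll index 9: roll=10 (strike), consumes 1 roll
Frame 7 starts at roll index 10: roll=10 (strike), consumes 1 roll
Frame 8 starts at roll index 11: roll=10 (strike), consumes 1 roll
Frame 9 starts at roll index 12: rolls=9,0 (sum=9), consumes 2 rolls
Frame 10 starts at roll index 14: 3 remaining rolls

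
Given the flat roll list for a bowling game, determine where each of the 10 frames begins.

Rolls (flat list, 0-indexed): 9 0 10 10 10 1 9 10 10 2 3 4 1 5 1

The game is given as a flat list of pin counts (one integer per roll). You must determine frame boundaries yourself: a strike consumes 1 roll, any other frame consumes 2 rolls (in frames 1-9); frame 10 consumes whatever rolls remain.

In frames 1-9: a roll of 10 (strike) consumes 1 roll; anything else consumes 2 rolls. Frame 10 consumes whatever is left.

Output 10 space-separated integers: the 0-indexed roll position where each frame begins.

Frame 1 starts at roll index 0: rolls=9,0 (sum=9), consumes 2 rolls
Frame 2 starts at roll index 2: roll=10 (strike), consumes 1 roll
Frame 3 starts at roll index 3: roll=10 (strike), consumes 1 roll
Frame 4 starts at roll index 4: roll=10 (strike), consumes 1 roll
Frame 5 starts at roll index 5: rolls=1,9 (sum=10), consumes 2 rolls
Frame 6 starts at roll index 7: roll=10 (strike), consumes 1 roll
Frame 7 starts at roll index 8: roll=10 (strike), consumes 1 roll
Frame 8 starts at roll index 9: rolls=2,3 (sum=5), consumes 2 rolls
Frame 9 starts at roll index 11: rolls=4,1 (sum=5), consumes 2 rolls
Frame 10 starts at roll index 13: 2 remaining rolls

Answer: 0 2 3 4 5 7 8 9 11 13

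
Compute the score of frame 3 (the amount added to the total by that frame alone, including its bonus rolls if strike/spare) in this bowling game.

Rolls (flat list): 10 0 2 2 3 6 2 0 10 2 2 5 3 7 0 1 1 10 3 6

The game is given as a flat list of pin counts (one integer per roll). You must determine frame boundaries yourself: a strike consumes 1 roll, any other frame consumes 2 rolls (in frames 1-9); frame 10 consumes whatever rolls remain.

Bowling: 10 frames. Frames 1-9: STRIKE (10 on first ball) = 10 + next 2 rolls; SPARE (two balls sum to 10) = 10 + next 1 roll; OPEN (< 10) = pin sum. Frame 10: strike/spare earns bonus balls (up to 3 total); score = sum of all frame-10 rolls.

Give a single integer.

Frame 1: STRIKE. 10 + next two rolls (0+2) = 12. Cumulative: 12
Frame 2: OPEN (0+2=2). Cumulative: 14
Frame 3: OPEN (2+3=5). Cumulative: 19
Frame 4: OPEN (6+2=8). Cumulative: 27
Frame 5: SPARE (0+10=10). 10 + next roll (2) = 12. Cumulative: 39

Answer: 5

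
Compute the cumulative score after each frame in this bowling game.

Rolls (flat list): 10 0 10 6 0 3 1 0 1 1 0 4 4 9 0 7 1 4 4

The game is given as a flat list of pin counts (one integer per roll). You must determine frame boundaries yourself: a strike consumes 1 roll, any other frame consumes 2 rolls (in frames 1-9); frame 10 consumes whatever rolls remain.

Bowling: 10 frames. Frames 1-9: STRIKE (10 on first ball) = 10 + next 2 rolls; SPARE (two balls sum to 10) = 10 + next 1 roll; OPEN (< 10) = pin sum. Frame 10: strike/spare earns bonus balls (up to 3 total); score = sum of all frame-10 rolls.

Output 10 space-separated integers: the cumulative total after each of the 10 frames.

Answer: 20 36 42 46 47 48 56 65 73 81

Derivation:
Frame 1: STRIKE. 10 + next two rolls (0+10) = 20. Cumulative: 20
Frame 2: SPARE (0+10=10). 10 + next roll (6) = 16. Cumulative: 36
Frame 3: OPEN (6+0=6). Cumulative: 42
Frame 4: OPEN (3+1=4). Cumulative: 46
Frame 5: OPEN (0+1=1). Cumulative: 47
Frame 6: OPEN (1+0=1). Cumulative: 48
Frame 7: OPEN (4+4=8). Cumulative: 56
Frame 8: OPEN (9+0=9). Cumulative: 65
Frame 9: OPEN (7+1=8). Cumulative: 73
Frame 10: OPEN. Sum of all frame-10 rolls (4+4) = 8. Cumulative: 81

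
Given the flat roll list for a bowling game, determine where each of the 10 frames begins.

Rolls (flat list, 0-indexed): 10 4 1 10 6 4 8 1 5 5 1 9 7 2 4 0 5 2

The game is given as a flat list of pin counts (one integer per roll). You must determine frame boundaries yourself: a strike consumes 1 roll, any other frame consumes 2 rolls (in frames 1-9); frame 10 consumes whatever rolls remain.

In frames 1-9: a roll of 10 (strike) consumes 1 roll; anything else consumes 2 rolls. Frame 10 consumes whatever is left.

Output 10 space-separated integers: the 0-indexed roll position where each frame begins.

Frame 1 starts at roll index 0: roll=10 (strike), consumes 1 roll
Frame 2 starts at roll index 1: rolls=4,1 (sum=5), consumes 2 rolls
Frame 3 starts at roll index 3: roll=10 (strike), consumes 1 roll
Frame 4 starts at roll index 4: rolls=6,4 (sum=10), consumes 2 rolls
Frame 5 starts at roll index 6: rolls=8,1 (sum=9), consumes 2 rolls
Frame 6 starts at roll index 8: rolls=5,5 (sum=10), consumes 2 rolls
Frame 7 starts at roll index 10: rolls=1,9 (sum=10), consumes 2 rolls
Frame 8 starts at roll index 12: rolls=7,2 (sum=9), consumes 2 rolls
Frame 9 starts at roll index 14: rolls=4,0 (sum=4), consumes 2 rolls
Frame 10 starts at roll index 16: 2 remaining rolls

Answer: 0 1 3 4 6 8 10 12 14 16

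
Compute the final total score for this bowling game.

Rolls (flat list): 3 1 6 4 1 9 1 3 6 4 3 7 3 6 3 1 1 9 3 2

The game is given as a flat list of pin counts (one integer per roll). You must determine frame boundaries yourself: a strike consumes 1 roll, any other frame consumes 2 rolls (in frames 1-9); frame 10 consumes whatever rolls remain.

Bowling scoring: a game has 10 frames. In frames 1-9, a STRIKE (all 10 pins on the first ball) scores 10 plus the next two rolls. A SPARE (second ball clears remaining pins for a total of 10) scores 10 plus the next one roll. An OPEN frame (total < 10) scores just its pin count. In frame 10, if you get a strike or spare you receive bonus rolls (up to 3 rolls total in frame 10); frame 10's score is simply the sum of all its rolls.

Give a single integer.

Answer: 87

Derivation:
Frame 1: OPEN (3+1=4). Cumulative: 4
Frame 2: SPARE (6+4=10). 10 + next roll (1) = 11. Cumulative: 15
Frame 3: SPARE (1+9=10). 10 + next roll (1) = 11. Cumulative: 26
Frame 4: OPEN (1+3=4). Cumulative: 30
Frame 5: SPARE (6+4=10). 10 + next roll (3) = 13. Cumulative: 43
Frame 6: SPARE (3+7=10). 10 + next roll (3) = 13. Cumulative: 56
Frame 7: OPEN (3+6=9). Cumulative: 65
Frame 8: OPEN (3+1=4). Cumulative: 69
Frame 9: SPARE (1+9=10). 10 + next roll (3) = 13. Cumulative: 82
Frame 10: OPEN. Sum of all frame-10 rolls (3+2) = 5. Cumulative: 87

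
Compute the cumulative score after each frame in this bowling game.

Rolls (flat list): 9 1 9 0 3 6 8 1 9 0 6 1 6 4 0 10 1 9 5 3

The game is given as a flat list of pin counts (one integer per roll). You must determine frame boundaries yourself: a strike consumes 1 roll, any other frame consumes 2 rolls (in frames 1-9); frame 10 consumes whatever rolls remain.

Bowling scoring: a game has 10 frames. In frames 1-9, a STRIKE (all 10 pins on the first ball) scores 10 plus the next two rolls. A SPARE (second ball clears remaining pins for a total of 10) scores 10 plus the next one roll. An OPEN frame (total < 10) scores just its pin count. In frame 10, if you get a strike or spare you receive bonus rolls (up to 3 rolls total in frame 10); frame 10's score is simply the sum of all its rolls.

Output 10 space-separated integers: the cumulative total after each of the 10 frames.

Frame 1: SPARE (9+1=10). 10 + next roll (9) = 19. Cumulative: 19
Frame 2: OPEN (9+0=9). Cumulative: 28
Frame 3: OPEN (3+6=9). Cumulative: 37
Frame 4: OPEN (8+1=9). Cumulative: 46
Frame 5: OPEN (9+0=9). Cumulative: 55
Frame 6: OPEN (6+1=7). Cumulative: 62
Frame 7: SPARE (6+4=10). 10 + next roll (0) = 10. Cumulative: 72
Frame 8: SPARE (0+10=10). 10 + next roll (1) = 11. Cumulative: 83
Frame 9: SPARE (1+9=10). 10 + next roll (5) = 15. Cumulative: 98
Frame 10: OPEN. Sum of all frame-10 rolls (5+3) = 8. Cumulative: 106

Answer: 19 28 37 46 55 62 72 83 98 106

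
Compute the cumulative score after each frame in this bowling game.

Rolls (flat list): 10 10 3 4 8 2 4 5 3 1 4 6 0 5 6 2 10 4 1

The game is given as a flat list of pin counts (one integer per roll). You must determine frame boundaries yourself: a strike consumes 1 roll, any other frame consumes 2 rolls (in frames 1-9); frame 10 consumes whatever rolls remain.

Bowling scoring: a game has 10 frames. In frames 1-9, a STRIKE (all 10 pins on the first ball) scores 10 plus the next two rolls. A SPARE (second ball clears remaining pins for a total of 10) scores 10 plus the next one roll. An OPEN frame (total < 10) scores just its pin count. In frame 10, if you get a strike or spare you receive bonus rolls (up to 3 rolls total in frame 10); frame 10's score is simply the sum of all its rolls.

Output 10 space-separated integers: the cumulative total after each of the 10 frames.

Answer: 23 40 47 61 70 74 84 89 97 112

Derivation:
Frame 1: STRIKE. 10 + next two rolls (10+3) = 23. Cumulative: 23
Frame 2: STRIKE. 10 + next two rolls (3+4) = 17. Cumulative: 40
Frame 3: OPEN (3+4=7). Cumulative: 47
Frame 4: SPARE (8+2=10). 10 + next roll (4) = 14. Cumulative: 61
Frame 5: OPEN (4+5=9). Cumulative: 70
Frame 6: OPEN (3+1=4). Cumulative: 74
Frame 7: SPARE (4+6=10). 10 + next roll (0) = 10. Cumulative: 84
Frame 8: OPEN (0+5=5). Cumulative: 89
Frame 9: OPEN (6+2=8). Cumulative: 97
Frame 10: STRIKE. Sum of all frame-10 rolls (10+4+1) = 15. Cumulative: 112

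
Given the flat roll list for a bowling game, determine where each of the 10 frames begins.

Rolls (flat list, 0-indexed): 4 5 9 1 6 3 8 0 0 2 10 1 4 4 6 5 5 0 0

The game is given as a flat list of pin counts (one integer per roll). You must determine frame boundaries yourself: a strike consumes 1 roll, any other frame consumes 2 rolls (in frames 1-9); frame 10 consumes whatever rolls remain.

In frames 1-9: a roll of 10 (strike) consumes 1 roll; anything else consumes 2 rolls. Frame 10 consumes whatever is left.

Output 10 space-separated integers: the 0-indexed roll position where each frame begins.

Answer: 0 2 4 6 8 10 11 13 15 17

Derivation:
Frame 1 starts at roll index 0: rolls=4,5 (sum=9), consumes 2 rolls
Frame 2 starts at roll index 2: rolls=9,1 (sum=10), consumes 2 rolls
Frame 3 starts at roll index 4: rolls=6,3 (sum=9), consumes 2 rolls
Frame 4 starts at roll index 6: rolls=8,0 (sum=8), consumes 2 rolls
Frame 5 starts at roll index 8: rolls=0,2 (sum=2), consumes 2 rolls
Frame 6 starts at roll index 10: roll=10 (strike), consumes 1 roll
Frame 7 starts at roll index 11: rolls=1,4 (sum=5), consumes 2 rolls
Frame 8 starts at roll index 13: rolls=4,6 (sum=10), consumes 2 rolls
Frame 9 starts at roll index 15: rolls=5,5 (sum=10), consumes 2 rolls
Frame 10 starts at roll index 17: 2 remaining rolls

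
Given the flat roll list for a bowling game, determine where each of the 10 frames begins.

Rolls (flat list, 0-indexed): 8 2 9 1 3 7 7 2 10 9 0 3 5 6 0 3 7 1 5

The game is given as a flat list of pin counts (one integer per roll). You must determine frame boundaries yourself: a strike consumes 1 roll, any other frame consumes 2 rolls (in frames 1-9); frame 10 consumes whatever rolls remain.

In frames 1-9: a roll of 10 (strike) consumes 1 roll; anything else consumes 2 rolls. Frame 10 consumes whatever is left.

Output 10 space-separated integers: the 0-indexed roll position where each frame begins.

Answer: 0 2 4 6 8 9 11 13 15 17

Derivation:
Frame 1 starts at roll index 0: rolls=8,2 (sum=10), consumes 2 rolls
Frame 2 starts at roll index 2: rolls=9,1 (sum=10), consumes 2 rolls
Frame 3 starts at roll index 4: rolls=3,7 (sum=10), consumes 2 rolls
Frame 4 starts at roll index 6: rolls=7,2 (sum=9), consumes 2 rolls
Frame 5 starts at roll index 8: roll=10 (strike), consumes 1 roll
Frame 6 starts at roll index 9: rolls=9,0 (sum=9), consumes 2 rolls
Frame 7 starts at roll index 11: rolls=3,5 (sum=8), consumes 2 rolls
Frame 8 starts at roll index 13: rolls=6,0 (sum=6), consumes 2 rolls
Frame 9 starts at roll index 15: rolls=3,7 (sum=10), consumes 2 rolls
Frame 10 starts at roll index 17: 2 remaining rolls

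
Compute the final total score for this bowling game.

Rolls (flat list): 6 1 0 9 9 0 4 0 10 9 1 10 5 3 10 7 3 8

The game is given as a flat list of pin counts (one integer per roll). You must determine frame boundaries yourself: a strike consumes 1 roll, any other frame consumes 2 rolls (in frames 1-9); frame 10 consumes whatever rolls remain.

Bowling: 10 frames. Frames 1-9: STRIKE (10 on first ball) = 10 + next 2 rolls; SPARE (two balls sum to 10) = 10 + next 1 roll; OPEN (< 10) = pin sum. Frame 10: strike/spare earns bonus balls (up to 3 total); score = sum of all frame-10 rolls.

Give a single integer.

Frame 1: OPEN (6+1=7). Cumulative: 7
Frame 2: OPEN (0+9=9). Cumulative: 16
Frame 3: OPEN (9+0=9). Cumulative: 25
Frame 4: OPEN (4+0=4). Cumulative: 29
Frame 5: STRIKE. 10 + next two rolls (9+1) = 20. Cumulative: 49
Frame 6: SPARE (9+1=10). 10 + next roll (10) = 20. Cumulative: 69
Frame 7: STRIKE. 10 + next two rolls (5+3) = 18. Cumulative: 87
Frame 8: OPEN (5+3=8). Cumulative: 95
Frame 9: STRIKE. 10 + next two rolls (7+3) = 20. Cumulative: 115
Frame 10: SPARE. Sum of all frame-10 rolls (7+3+8) = 18. Cumulative: 133

Answer: 133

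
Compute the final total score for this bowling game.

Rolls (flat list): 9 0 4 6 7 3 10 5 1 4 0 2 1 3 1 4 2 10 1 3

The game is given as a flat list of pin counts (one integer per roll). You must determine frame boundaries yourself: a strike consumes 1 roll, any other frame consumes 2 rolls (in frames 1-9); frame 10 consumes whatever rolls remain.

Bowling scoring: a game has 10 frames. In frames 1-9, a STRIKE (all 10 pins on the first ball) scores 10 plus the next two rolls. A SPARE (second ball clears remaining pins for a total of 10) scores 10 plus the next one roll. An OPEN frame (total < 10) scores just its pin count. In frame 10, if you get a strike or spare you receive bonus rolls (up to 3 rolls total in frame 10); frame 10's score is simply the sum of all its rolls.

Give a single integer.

Frame 1: OPEN (9+0=9). Cumulative: 9
Frame 2: SPARE (4+6=10). 10 + next roll (7) = 17. Cumulative: 26
Frame 3: SPARE (7+3=10). 10 + next roll (10) = 20. Cumulative: 46
Frame 4: STRIKE. 10 + next two rolls (5+1) = 16. Cumulative: 62
Frame 5: OPEN (5+1=6). Cumulative: 68
Frame 6: OPEN (4+0=4). Cumulative: 72
Frame 7: OPEN (2+1=3). Cumulative: 75
Frame 8: OPEN (3+1=4). Cumulative: 79
Frame 9: OPEN (4+2=6). Cumulative: 85
Frame 10: STRIKE. Sum of all frame-10 rolls (10+1+3) = 14. Cumulative: 99

Answer: 99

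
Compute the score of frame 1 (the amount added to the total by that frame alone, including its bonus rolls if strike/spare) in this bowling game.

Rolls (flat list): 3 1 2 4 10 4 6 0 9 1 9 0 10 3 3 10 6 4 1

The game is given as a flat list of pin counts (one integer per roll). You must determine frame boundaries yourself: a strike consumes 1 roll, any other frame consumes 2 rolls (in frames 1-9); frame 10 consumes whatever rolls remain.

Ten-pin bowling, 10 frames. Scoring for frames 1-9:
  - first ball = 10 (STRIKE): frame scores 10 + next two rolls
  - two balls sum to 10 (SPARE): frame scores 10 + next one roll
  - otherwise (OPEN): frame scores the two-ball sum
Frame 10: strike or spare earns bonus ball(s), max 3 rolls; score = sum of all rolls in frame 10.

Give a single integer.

Answer: 4

Derivation:
Frame 1: OPEN (3+1=4). Cumulative: 4
Frame 2: OPEN (2+4=6). Cumulative: 10
Frame 3: STRIKE. 10 + next two rolls (4+6) = 20. Cumulative: 30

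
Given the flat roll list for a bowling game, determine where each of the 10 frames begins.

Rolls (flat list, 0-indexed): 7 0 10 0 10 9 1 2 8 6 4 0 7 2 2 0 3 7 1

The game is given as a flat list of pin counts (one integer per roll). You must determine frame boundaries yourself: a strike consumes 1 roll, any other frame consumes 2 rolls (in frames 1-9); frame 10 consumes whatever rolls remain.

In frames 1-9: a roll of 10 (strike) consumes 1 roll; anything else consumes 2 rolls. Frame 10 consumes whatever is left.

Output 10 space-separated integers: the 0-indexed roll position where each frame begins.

Answer: 0 2 3 5 7 9 11 13 15 17

Derivation:
Frame 1 starts at roll index 0: rolls=7,0 (sum=7), consumes 2 rolls
Frame 2 starts at roll index 2: roll=10 (strike), consumes 1 roll
Frame 3 starts at roll index 3: rolls=0,10 (sum=10), consumes 2 rolls
Frame 4 starts at roll index 5: rolls=9,1 (sum=10), consumes 2 rolls
Frame 5 starts at roll index 7: rolls=2,8 (sum=10), consumes 2 rolls
Frame 6 starts at roll index 9: rolls=6,4 (sum=10), consumes 2 rolls
Frame 7 starts at roll index 11: rolls=0,7 (sum=7), consumes 2 rolls
Frame 8 starts at roll index 13: rolls=2,2 (sum=4), consumes 2 rolls
Frame 9 starts at roll index 15: rolls=0,3 (sum=3), consumes 2 rolls
Frame 10 starts at roll index 17: 2 remaining rolls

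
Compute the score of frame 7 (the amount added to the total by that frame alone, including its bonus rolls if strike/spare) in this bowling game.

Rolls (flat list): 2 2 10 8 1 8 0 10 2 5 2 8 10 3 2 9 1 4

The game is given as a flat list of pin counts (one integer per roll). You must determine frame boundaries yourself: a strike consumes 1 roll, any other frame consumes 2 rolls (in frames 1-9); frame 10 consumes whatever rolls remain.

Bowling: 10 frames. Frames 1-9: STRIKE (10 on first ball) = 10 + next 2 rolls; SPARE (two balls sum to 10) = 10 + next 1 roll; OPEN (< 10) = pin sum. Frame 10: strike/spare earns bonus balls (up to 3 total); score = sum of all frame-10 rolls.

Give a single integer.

Frame 1: OPEN (2+2=4). Cumulative: 4
Frame 2: STRIKE. 10 + next two rolls (8+1) = 19. Cumulative: 23
Frame 3: OPEN (8+1=9). Cumulative: 32
Frame 4: OPEN (8+0=8). Cumulative: 40
Frame 5: STRIKE. 10 + next two rolls (2+5) = 17. Cumulative: 57
Frame 6: OPEN (2+5=7). Cumulative: 64
Frame 7: SPARE (2+8=10). 10 + next roll (10) = 20. Cumulative: 84
Frame 8: STRIKE. 10 + next two rolls (3+2) = 15. Cumulative: 99
Frame 9: OPEN (3+2=5). Cumulative: 104

Answer: 20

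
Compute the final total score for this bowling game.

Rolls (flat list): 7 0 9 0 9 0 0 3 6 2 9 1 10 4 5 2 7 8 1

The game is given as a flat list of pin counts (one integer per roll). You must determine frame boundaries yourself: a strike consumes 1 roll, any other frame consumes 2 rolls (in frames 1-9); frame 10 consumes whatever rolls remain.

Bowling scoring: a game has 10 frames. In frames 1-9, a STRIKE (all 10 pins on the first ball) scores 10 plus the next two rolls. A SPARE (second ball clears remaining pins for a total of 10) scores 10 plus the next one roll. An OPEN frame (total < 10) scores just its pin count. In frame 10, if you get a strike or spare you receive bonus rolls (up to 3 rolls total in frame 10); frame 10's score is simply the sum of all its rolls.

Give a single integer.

Answer: 102

Derivation:
Frame 1: OPEN (7+0=7). Cumulative: 7
Frame 2: OPEN (9+0=9). Cumulative: 16
Frame 3: OPEN (9+0=9). Cumulative: 25
Frame 4: OPEN (0+3=3). Cumulative: 28
Frame 5: OPEN (6+2=8). Cumulative: 36
Frame 6: SPARE (9+1=10). 10 + next roll (10) = 20. Cumulative: 56
Frame 7: STRIKE. 10 + next two rolls (4+5) = 19. Cumulative: 75
Frame 8: OPEN (4+5=9). Cumulative: 84
Frame 9: OPEN (2+7=9). Cumulative: 93
Frame 10: OPEN. Sum of all frame-10 rolls (8+1) = 9. Cumulative: 102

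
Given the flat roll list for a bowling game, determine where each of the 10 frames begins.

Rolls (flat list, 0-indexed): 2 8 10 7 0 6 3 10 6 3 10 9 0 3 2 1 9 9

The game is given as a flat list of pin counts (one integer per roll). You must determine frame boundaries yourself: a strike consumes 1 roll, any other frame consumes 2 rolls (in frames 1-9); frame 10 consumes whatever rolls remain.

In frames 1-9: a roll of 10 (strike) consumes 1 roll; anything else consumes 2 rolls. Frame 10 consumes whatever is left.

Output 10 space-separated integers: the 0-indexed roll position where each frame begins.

Answer: 0 2 3 5 7 8 10 11 13 15

Derivation:
Frame 1 starts at roll index 0: rolls=2,8 (sum=10), consumes 2 rolls
Frame 2 starts at roll index 2: roll=10 (strike), consumes 1 roll
Frame 3 starts at roll index 3: rolls=7,0 (sum=7), consumes 2 rolls
Frame 4 starts at roll index 5: rolls=6,3 (sum=9), consumes 2 rolls
Frame 5 starts at roll index 7: roll=10 (strike), consumes 1 roll
Frame 6 starts at roll index 8: rolls=6,3 (sum=9), consumes 2 rolls
Frame 7 starts at roll index 10: roll=10 (strike), consumes 1 roll
Frame 8 starts at roll index 11: rolls=9,0 (sum=9), consumes 2 rolls
Frame 9 starts at roll index 13: rolls=3,2 (sum=5), consumes 2 rolls
Frame 10 starts at roll index 15: 3 remaining rolls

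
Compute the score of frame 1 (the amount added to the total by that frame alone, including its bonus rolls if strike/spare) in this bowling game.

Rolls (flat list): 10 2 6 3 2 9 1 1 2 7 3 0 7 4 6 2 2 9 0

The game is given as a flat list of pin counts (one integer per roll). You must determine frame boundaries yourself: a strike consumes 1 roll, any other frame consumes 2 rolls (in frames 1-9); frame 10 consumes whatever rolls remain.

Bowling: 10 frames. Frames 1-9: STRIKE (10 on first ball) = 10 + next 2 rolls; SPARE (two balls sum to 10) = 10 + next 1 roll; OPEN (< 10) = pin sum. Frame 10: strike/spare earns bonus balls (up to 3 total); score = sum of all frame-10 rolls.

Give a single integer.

Answer: 18

Derivation:
Frame 1: STRIKE. 10 + next two rolls (2+6) = 18. Cumulative: 18
Frame 2: OPEN (2+6=8). Cumulative: 26
Frame 3: OPEN (3+2=5). Cumulative: 31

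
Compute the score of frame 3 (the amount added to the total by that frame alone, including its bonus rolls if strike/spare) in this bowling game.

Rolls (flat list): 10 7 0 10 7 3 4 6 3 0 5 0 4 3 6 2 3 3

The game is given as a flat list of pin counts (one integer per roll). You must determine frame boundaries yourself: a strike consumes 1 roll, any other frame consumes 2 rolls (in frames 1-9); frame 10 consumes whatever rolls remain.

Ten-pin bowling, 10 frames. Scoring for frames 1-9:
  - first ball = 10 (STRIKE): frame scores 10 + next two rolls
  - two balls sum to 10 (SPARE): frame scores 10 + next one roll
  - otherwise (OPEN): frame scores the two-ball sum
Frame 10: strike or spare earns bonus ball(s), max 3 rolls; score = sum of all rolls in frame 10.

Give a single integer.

Answer: 20

Derivation:
Frame 1: STRIKE. 10 + next two rolls (7+0) = 17. Cumulative: 17
Frame 2: OPEN (7+0=7). Cumulative: 24
Frame 3: STRIKE. 10 + next two rolls (7+3) = 20. Cumulative: 44
Frame 4: SPARE (7+3=10). 10 + next roll (4) = 14. Cumulative: 58
Frame 5: SPARE (4+6=10). 10 + next roll (3) = 13. Cumulative: 71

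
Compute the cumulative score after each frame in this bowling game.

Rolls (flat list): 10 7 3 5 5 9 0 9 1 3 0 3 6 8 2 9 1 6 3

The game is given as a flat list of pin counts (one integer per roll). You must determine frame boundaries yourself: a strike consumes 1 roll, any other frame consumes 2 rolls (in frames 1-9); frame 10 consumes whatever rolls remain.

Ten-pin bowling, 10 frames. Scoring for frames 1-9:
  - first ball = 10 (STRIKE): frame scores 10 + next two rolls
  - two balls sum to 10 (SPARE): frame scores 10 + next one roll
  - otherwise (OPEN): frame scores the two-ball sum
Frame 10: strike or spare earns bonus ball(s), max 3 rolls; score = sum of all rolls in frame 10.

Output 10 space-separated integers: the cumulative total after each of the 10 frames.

Frame 1: STRIKE. 10 + next two rolls (7+3) = 20. Cumulative: 20
Frame 2: SPARE (7+3=10). 10 + next roll (5) = 15. Cumulative: 35
Frame 3: SPARE (5+5=10). 10 + next roll (9) = 19. Cumulative: 54
Frame 4: OPEN (9+0=9). Cumulative: 63
Frame 5: SPARE (9+1=10). 10 + next roll (3) = 13. Cumulative: 76
Frame 6: OPEN (3+0=3). Cumulative: 79
Frame 7: OPEN (3+6=9). Cumulative: 88
Frame 8: SPARE (8+2=10). 10 + next roll (9) = 19. Cumulative: 107
Frame 9: SPARE (9+1=10). 10 + next roll (6) = 16. Cumulative: 123
Frame 10: OPEN. Sum of all frame-10 rolls (6+3) = 9. Cumulative: 132

Answer: 20 35 54 63 76 79 88 107 123 132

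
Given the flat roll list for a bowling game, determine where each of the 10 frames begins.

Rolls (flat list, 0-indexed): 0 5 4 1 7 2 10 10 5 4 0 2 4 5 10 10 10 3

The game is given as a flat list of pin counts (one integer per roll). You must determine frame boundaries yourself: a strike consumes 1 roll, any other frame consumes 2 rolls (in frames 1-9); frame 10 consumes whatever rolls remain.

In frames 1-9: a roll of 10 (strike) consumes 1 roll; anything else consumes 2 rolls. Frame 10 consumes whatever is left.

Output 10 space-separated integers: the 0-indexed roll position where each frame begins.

Frame 1 starts at roll index 0: rolls=0,5 (sum=5), consumes 2 rolls
Frame 2 starts at roll index 2: rolls=4,1 (sum=5), consumes 2 rolls
Frame 3 starts at roll index 4: rolls=7,2 (sum=9), consumes 2 rolls
Frame 4 starts at roll index 6: roll=10 (strike), consumes 1 roll
Frame 5 starts at roll index 7: roll=10 (strike), consumes 1 roll
Frame 6 starts at roll index 8: rolls=5,4 (sum=9), consumes 2 rolls
Frame 7 starts at roll index 10: rolls=0,2 (sum=2), consumes 2 rolls
Frame 8 starts at roll index 12: rolls=4,5 (sum=9), consumes 2 rolls
Frame 9 starts at roll index 14: roll=10 (strike), consumes 1 roll
Frame 10 starts at roll index 15: 3 remaining rolls

Answer: 0 2 4 6 7 8 10 12 14 15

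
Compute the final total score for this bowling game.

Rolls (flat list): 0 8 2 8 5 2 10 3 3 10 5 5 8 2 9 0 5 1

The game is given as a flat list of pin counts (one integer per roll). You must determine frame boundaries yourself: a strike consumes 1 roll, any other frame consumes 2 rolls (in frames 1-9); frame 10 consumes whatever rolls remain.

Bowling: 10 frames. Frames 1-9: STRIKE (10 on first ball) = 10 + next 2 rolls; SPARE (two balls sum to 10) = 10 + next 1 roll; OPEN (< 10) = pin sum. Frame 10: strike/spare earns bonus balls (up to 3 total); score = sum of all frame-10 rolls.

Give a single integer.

Answer: 124

Derivation:
Frame 1: OPEN (0+8=8). Cumulative: 8
Frame 2: SPARE (2+8=10). 10 + next roll (5) = 15. Cumulative: 23
Frame 3: OPEN (5+2=7). Cumulative: 30
Frame 4: STRIKE. 10 + next two rolls (3+3) = 16. Cumulative: 46
Frame 5: OPEN (3+3=6). Cumulative: 52
Frame 6: STRIKE. 10 + next two rolls (5+5) = 20. Cumulative: 72
Frame 7: SPARE (5+5=10). 10 + next roll (8) = 18. Cumulative: 90
Frame 8: SPARE (8+2=10). 10 + next roll (9) = 19. Cumulative: 109
Frame 9: OPEN (9+0=9). Cumulative: 118
Frame 10: OPEN. Sum of all frame-10 rolls (5+1) = 6. Cumulative: 124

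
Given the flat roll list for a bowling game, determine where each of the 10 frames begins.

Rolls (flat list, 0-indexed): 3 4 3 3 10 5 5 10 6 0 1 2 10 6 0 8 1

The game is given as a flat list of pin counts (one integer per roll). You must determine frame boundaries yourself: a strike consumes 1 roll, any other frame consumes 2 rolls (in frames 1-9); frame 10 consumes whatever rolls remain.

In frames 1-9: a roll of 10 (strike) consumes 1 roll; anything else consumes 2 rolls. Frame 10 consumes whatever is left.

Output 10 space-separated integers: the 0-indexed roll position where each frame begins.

Frame 1 starts at roll index 0: rolls=3,4 (sum=7), consumes 2 rolls
Frame 2 starts at roll index 2: rolls=3,3 (sum=6), consumes 2 rolls
Frame 3 starts at roll index 4: roll=10 (strike), consumes 1 roll
Frame 4 starts at roll index 5: rolls=5,5 (sum=10), consumes 2 rolls
Frame 5 starts at roll index 7: roll=10 (strike), consumes 1 roll
Frame 6 starts at roll index 8: rolls=6,0 (sum=6), consumes 2 rolls
Frame 7 starts at roll index 10: rolls=1,2 (sum=3), consumes 2 rolls
Frame 8 starts at roll index 12: roll=10 (strike), consumes 1 roll
Frame 9 starts at roll index 13: rolls=6,0 (sum=6), consumes 2 rolls
Frame 10 starts at roll index 15: 2 remaining rolls

Answer: 0 2 4 5 7 8 10 12 13 15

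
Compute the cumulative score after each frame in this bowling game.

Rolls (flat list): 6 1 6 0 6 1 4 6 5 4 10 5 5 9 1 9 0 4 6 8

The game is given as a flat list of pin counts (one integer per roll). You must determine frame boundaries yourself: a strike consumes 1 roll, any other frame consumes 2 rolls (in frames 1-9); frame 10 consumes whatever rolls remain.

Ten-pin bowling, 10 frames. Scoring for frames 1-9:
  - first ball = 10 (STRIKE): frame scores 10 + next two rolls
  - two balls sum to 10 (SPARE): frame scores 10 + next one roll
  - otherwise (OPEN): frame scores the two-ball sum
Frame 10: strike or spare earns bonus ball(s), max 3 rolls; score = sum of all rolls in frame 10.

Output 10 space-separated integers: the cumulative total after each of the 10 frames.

Answer: 7 13 20 35 44 64 83 102 111 129

Derivation:
Frame 1: OPEN (6+1=7). Cumulative: 7
Frame 2: OPEN (6+0=6). Cumulative: 13
Frame 3: OPEN (6+1=7). Cumulative: 20
Frame 4: SPARE (4+6=10). 10 + next roll (5) = 15. Cumulative: 35
Frame 5: OPEN (5+4=9). Cumulative: 44
Frame 6: STRIKE. 10 + next two rolls (5+5) = 20. Cumulative: 64
Frame 7: SPARE (5+5=10). 10 + next roll (9) = 19. Cumulative: 83
Frame 8: SPARE (9+1=10). 10 + next roll (9) = 19. Cumulative: 102
Frame 9: OPEN (9+0=9). Cumulative: 111
Frame 10: SPARE. Sum of all frame-10 rolls (4+6+8) = 18. Cumulative: 129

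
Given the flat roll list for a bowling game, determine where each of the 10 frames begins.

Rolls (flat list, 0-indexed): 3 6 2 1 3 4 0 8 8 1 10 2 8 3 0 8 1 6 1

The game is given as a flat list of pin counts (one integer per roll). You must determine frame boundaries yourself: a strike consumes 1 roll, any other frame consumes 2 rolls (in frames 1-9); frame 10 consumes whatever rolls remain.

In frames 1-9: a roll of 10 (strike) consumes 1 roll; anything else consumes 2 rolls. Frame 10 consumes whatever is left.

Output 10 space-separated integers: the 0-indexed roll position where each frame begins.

Answer: 0 2 4 6 8 10 11 13 15 17

Derivation:
Frame 1 starts at roll index 0: rolls=3,6 (sum=9), consumes 2 rolls
Frame 2 starts at roll index 2: rolls=2,1 (sum=3), consumes 2 rolls
Frame 3 starts at roll index 4: rolls=3,4 (sum=7), consumes 2 rolls
Frame 4 starts at roll index 6: rolls=0,8 (sum=8), consumes 2 rolls
Frame 5 starts at roll index 8: rolls=8,1 (sum=9), consumes 2 rolls
Frame 6 starts at roll index 10: roll=10 (strike), consumes 1 roll
Frame 7 starts at roll index 11: rolls=2,8 (sum=10), consumes 2 rolls
Frame 8 starts at roll index 13: rolls=3,0 (sum=3), consumes 2 rolls
Frame 9 starts at roll index 15: rolls=8,1 (sum=9), consumes 2 rolls
Frame 10 starts at roll index 17: 2 remaining rolls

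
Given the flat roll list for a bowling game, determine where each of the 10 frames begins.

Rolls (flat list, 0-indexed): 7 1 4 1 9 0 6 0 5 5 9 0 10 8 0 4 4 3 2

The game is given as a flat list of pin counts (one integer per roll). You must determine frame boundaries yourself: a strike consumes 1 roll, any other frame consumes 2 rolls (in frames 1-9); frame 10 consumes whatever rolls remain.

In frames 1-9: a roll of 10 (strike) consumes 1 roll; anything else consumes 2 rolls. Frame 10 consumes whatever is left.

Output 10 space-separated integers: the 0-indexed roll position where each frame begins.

Answer: 0 2 4 6 8 10 12 13 15 17

Derivation:
Frame 1 starts at roll index 0: rolls=7,1 (sum=8), consumes 2 rolls
Frame 2 starts at roll index 2: rolls=4,1 (sum=5), consumes 2 rolls
Frame 3 starts at roll index 4: rolls=9,0 (sum=9), consumes 2 rolls
Frame 4 starts at roll index 6: rolls=6,0 (sum=6), consumes 2 rolls
Frame 5 starts at roll index 8: rolls=5,5 (sum=10), consumes 2 rolls
Frame 6 starts at roll index 10: rolls=9,0 (sum=9), consumes 2 rolls
Frame 7 starts at roll index 12: roll=10 (strike), consumes 1 roll
Frame 8 starts at roll index 13: rolls=8,0 (sum=8), consumes 2 rolls
Frame 9 starts at roll index 15: rolls=4,4 (sum=8), consumes 2 rolls
Frame 10 starts at roll index 17: 2 remaining rolls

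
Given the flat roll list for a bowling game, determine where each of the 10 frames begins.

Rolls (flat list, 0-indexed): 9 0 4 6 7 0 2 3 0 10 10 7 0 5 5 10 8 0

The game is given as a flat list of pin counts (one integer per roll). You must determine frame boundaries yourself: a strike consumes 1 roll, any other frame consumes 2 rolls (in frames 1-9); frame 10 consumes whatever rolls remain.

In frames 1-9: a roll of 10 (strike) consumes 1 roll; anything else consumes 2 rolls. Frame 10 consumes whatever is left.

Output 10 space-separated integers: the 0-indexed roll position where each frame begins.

Answer: 0 2 4 6 8 10 11 13 15 16

Derivation:
Frame 1 starts at roll index 0: rolls=9,0 (sum=9), consumes 2 rolls
Frame 2 starts at roll index 2: rolls=4,6 (sum=10), consumes 2 rolls
Frame 3 starts at roll index 4: rolls=7,0 (sum=7), consumes 2 rolls
Frame 4 starts at roll index 6: rolls=2,3 (sum=5), consumes 2 rolls
Frame 5 starts at roll index 8: rolls=0,10 (sum=10), consumes 2 rolls
Frame 6 starts at roll index 10: roll=10 (strike), consumes 1 roll
Frame 7 starts at roll index 11: rolls=7,0 (sum=7), consumes 2 rolls
Frame 8 starts at roll index 13: rolls=5,5 (sum=10), consumes 2 rolls
Frame 9 starts at roll index 15: roll=10 (strike), consumes 1 roll
Frame 10 starts at roll index 16: 2 remaining rolls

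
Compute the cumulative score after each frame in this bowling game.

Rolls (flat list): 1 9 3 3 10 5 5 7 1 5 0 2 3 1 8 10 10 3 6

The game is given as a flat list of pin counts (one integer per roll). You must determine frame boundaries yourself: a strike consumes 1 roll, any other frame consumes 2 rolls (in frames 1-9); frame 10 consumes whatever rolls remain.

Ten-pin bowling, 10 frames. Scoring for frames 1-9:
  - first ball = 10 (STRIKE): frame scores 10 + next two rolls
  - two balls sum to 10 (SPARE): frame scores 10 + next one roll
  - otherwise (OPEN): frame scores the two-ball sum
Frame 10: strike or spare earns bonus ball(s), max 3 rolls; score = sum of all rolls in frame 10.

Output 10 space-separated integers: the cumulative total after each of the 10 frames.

Frame 1: SPARE (1+9=10). 10 + next roll (3) = 13. Cumulative: 13
Frame 2: OPEN (3+3=6). Cumulative: 19
Frame 3: STRIKE. 10 + next two rolls (5+5) = 20. Cumulative: 39
Frame 4: SPARE (5+5=10). 10 + next roll (7) = 17. Cumulative: 56
Frame 5: OPEN (7+1=8). Cumulative: 64
Frame 6: OPEN (5+0=5). Cumulative: 69
Frame 7: OPEN (2+3=5). Cumulative: 74
Frame 8: OPEN (1+8=9). Cumulative: 83
Frame 9: STRIKE. 10 + next two rolls (10+3) = 23. Cumulative: 106
Frame 10: STRIKE. Sum of all frame-10 rolls (10+3+6) = 19. Cumulative: 125

Answer: 13 19 39 56 64 69 74 83 106 125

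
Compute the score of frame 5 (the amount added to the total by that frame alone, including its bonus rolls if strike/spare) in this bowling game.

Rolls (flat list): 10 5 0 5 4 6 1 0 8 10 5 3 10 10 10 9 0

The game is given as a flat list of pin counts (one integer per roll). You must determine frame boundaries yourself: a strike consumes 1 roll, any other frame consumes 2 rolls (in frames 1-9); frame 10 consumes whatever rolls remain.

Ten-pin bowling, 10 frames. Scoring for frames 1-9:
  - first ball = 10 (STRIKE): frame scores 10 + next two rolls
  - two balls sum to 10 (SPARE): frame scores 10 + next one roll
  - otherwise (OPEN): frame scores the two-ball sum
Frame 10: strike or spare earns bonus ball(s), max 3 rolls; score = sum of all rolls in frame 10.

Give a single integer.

Answer: 8

Derivation:
Frame 1: STRIKE. 10 + next two rolls (5+0) = 15. Cumulative: 15
Frame 2: OPEN (5+0=5). Cumulative: 20
Frame 3: OPEN (5+4=9). Cumulative: 29
Frame 4: OPEN (6+1=7). Cumulative: 36
Frame 5: OPEN (0+8=8). Cumulative: 44
Frame 6: STRIKE. 10 + next two rolls (5+3) = 18. Cumulative: 62
Frame 7: OPEN (5+3=8). Cumulative: 70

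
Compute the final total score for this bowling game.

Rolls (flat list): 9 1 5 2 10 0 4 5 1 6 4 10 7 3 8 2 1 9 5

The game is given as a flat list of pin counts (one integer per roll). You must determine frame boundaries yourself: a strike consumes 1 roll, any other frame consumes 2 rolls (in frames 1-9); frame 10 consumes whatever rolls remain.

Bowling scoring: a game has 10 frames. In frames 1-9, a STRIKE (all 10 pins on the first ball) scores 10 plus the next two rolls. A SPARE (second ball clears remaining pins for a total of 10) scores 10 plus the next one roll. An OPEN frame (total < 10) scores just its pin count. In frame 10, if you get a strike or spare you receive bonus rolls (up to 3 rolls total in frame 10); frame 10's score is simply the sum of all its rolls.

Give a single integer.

Answer: 130

Derivation:
Frame 1: SPARE (9+1=10). 10 + next roll (5) = 15. Cumulative: 15
Frame 2: OPEN (5+2=7). Cumulative: 22
Frame 3: STRIKE. 10 + next two rolls (0+4) = 14. Cumulative: 36
Frame 4: OPEN (0+4=4). Cumulative: 40
Frame 5: OPEN (5+1=6). Cumulative: 46
Frame 6: SPARE (6+4=10). 10 + next roll (10) = 20. Cumulative: 66
Frame 7: STRIKE. 10 + next two rolls (7+3) = 20. Cumulative: 86
Frame 8: SPARE (7+3=10). 10 + next roll (8) = 18. Cumulative: 104
Frame 9: SPARE (8+2=10). 10 + next roll (1) = 11. Cumulative: 115
Frame 10: SPARE. Sum of all frame-10 rolls (1+9+5) = 15. Cumulative: 130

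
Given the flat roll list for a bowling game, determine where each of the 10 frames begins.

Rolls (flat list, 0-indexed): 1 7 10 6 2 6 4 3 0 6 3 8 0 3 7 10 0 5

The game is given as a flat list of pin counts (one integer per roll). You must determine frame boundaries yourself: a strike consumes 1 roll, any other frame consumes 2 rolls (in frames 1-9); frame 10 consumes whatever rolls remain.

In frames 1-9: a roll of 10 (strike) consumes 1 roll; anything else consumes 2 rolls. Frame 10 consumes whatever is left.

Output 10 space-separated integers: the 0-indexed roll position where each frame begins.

Frame 1 starts at roll index 0: rolls=1,7 (sum=8), consumes 2 rolls
Frame 2 starts at roll index 2: roll=10 (strike), consumes 1 roll
Frame 3 starts at roll index 3: rolls=6,2 (sum=8), consumes 2 rolls
Frame 4 starts at roll index 5: rolls=6,4 (sum=10), consumes 2 rolls
Frame 5 starts at roll index 7: rolls=3,0 (sum=3), consumes 2 rolls
Frame 6 starts at roll index 9: rolls=6,3 (sum=9), consumes 2 rolls
Frame 7 starts at roll index 11: rolls=8,0 (sum=8), consumes 2 rolls
Frame 8 starts at roll index 13: rolls=3,7 (sum=10), consumes 2 rolls
Frame 9 starts at roll index 15: roll=10 (strike), consumes 1 roll
Frame 10 starts at roll index 16: 2 remaining rolls

Answer: 0 2 3 5 7 9 11 13 15 16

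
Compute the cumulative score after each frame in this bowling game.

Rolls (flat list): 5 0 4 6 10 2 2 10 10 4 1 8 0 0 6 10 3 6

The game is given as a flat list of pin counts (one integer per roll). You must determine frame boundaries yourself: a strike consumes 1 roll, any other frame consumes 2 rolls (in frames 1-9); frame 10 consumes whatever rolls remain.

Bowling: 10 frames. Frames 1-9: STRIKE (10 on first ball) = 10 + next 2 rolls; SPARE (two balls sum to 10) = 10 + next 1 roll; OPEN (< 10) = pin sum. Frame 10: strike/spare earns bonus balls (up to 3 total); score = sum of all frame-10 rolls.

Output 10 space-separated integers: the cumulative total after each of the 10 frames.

Answer: 5 25 39 43 67 82 87 95 101 120

Derivation:
Frame 1: OPEN (5+0=5). Cumulative: 5
Frame 2: SPARE (4+6=10). 10 + next roll (10) = 20. Cumulative: 25
Frame 3: STRIKE. 10 + next two rolls (2+2) = 14. Cumulative: 39
Frame 4: OPEN (2+2=4). Cumulative: 43
Frame 5: STRIKE. 10 + next two rolls (10+4) = 24. Cumulative: 67
Frame 6: STRIKE. 10 + next two rolls (4+1) = 15. Cumulative: 82
Frame 7: OPEN (4+1=5). Cumulative: 87
Frame 8: OPEN (8+0=8). Cumulative: 95
Frame 9: OPEN (0+6=6). Cumulative: 101
Frame 10: STRIKE. Sum of all frame-10 rolls (10+3+6) = 19. Cumulative: 120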